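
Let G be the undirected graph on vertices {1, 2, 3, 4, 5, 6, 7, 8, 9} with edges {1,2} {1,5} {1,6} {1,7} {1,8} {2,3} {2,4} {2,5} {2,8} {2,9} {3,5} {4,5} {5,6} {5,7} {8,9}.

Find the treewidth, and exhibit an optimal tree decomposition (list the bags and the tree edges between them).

Every bag has size at most 3, so the width is 3 − 1 = 2 and tw(G) ≤ 2. On the other hand G contains the 3-clique {1, 2, 8}. A clique must lie in a single bag of any decomposition, so no decomposition can have width below 2. The upper and lower bounds meet at 2, so that is the treewidth.

Treewidth 2.
One such decomposition:
Bags: B1 = {2, 3, 5}  B2 = {1, 2, 5}  B3 = {1, 2, 8}  B4 = {2, 4, 5}  B5 = {2, 8, 9}  B6 = {1, 5, 6}  B7 = {1, 5, 7}
Tree: B1–B2, B2–B3, B1–B4, B3–B5, B2–B6, B2–B7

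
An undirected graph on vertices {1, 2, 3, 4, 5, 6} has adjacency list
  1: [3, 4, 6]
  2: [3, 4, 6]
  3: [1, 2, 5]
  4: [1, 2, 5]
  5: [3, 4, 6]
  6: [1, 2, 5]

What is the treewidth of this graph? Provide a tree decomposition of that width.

The largest bag has 4 vertices, giving width 3; this decomposition certifies tw(G) ≤ 3. For the lower bound: the 4 vertex sets {5,6}, {2,3}, {1}, {4} are disjoint, each induces a connected subgraph, and every pair is joined by at least one edge of G. Contracting each set to a single vertex therefore yields K_{4} as a minor, and since treewidth is minor-monotone, tw(G) ≥ tw(K_{4}) = 3. The upper and lower bounds meet at 3, so that is the treewidth.

Treewidth 3.
One optimal decomposition is:
Bags: B1 = {1, 2, 5, 6}  B2 = {1, 2, 3, 5}  B3 = {1, 2, 4, 5}
Tree: B1–B2, B2–B3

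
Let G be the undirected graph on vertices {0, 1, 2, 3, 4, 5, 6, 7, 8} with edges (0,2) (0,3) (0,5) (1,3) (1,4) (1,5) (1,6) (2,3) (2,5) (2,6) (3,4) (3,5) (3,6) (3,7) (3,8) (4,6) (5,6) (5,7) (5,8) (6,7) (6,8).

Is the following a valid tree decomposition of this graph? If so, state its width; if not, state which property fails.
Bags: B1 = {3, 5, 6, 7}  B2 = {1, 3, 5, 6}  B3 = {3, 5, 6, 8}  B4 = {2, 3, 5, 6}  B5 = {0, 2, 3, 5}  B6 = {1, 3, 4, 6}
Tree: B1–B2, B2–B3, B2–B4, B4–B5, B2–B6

Yes; width 3.

Vertex coverage: the bags together contain {0, 1, 2, 3, 4, 5, 6, 7, 8}, the full vertex set. Edge coverage: each edge of G has both endpoints in at least one bag. Running intersection: for every vertex, the bags containing it form a connected subtree. All three properties hold, so this is a valid tree decomposition of width max|bag| − 1 = 3, and hence tw(G) ≤ 3.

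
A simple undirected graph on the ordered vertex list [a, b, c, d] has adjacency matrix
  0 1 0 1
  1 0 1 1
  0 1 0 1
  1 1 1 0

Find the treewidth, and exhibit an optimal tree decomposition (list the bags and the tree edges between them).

The largest bag has 3 vertices, giving width 2; this decomposition certifies tw(G) ≤ 2. On the other hand G contains the 3-clique {b, c, d}. A clique must lie in a single bag of any decomposition, so no decomposition can have width below 2. Therefore the treewidth is 2.

Treewidth 2.
One optimal decomposition is:
Bags: B1 = {b, c, d}  B2 = {a, b, d}
Tree: B1–B2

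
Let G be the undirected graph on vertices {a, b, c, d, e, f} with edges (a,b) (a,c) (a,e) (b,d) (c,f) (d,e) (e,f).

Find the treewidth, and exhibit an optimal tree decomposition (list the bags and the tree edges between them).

Treewidth 2.
Bags: B1 = {a, c, f}  B2 = {a, e, f}  B3 = {a, b, e}  B4 = {b, d, e}
Tree: B1–B2, B2–B3, B3–B4

The largest bag has 3 vertices, giving width 2; this decomposition certifies tw(G) ≤ 2. The edges c–f–e–a–c form a cycle, so G is not a tree and its treewidth is at least 2. Therefore the treewidth is 2.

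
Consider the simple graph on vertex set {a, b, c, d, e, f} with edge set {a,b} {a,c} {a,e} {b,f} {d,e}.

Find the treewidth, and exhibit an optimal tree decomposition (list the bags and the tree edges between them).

The largest bag has 2 vertices, giving width 1; this decomposition certifies tw(G) ≤ 1. Any graph with an edge has treewidth ≥ 1, and G has the edge b–a. Hence tw(G) = 1 exactly.

Treewidth 1.
One optimal decomposition is:
Bags: B1 = {a, b}  B2 = {b, f}  B3 = {a, e}  B4 = {a, c}  B5 = {d, e}
Tree: B1–B2, B1–B3, B3–B4, B3–B5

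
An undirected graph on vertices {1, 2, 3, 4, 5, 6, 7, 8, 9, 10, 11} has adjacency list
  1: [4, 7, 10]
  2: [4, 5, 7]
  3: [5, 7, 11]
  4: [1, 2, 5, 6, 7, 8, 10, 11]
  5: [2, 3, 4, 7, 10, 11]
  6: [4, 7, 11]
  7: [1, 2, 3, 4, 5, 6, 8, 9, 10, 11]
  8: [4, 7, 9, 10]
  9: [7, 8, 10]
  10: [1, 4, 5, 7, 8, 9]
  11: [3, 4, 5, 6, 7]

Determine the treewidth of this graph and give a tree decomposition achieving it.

Treewidth 3.
One such decomposition:
Bags: B1 = {4, 5, 7, 10}  B2 = {4, 7, 8, 10}  B3 = {1, 4, 7, 10}  B4 = {4, 5, 7, 11}  B5 = {3, 5, 7, 11}  B6 = {7, 8, 9, 10}  B7 = {2, 4, 5, 7}  B8 = {4, 6, 7, 11}
Tree: B1–B2, B2–B3, B1–B4, B4–B5, B2–B6, B4–B7, B4–B8

Each bag holds 4 vertices, so the decomposition has width 3, which upper-bounds the treewidth. On the other hand G contains the 4-clique {7, 8, 9, 10}. A clique must lie in a single bag of any decomposition, so no decomposition can have width below 3. Therefore the treewidth is 3.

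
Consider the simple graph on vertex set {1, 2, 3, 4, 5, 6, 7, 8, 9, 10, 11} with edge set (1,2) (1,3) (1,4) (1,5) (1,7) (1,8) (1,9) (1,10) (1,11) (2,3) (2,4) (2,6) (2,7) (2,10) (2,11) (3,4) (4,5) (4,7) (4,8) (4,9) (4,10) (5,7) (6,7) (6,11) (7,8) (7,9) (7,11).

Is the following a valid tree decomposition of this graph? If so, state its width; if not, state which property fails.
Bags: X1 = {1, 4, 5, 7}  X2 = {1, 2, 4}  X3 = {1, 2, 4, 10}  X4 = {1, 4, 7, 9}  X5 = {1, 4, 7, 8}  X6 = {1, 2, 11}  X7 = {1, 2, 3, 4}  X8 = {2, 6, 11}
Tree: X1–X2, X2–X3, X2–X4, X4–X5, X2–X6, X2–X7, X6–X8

No — edge (7,2) lies in no bag.

A tree decomposition must satisfy three properties: every vertex lies in some bag; for every edge, both endpoints lie together in some bag; and for every vertex, the bags containing it form a connected subtree. Here edge (7,2) lies in no bag, so the decomposition is invalid.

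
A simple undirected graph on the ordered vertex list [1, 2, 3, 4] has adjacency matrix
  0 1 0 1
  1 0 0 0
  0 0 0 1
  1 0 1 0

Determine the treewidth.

A width-1 tree decomposition is:
Bags: B1 = {3, 4}  B2 = {1, 4}  B3 = {1, 2}
Tree: B1–B2, B2–B3
Every bag has size at most 2, so the width is 2 − 1 = 1 and tw(G) ≤ 1. Since G has at least one edge (e.g. 3–4), it is not an edgeless graph, so tw(G) ≥ 1. The upper and lower bounds meet at 1, so that is the treewidth.

1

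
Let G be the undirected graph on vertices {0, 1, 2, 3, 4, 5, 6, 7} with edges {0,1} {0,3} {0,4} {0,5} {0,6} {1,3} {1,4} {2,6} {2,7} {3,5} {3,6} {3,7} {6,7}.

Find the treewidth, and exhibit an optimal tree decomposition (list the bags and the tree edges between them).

Treewidth 2.
One such decomposition:
Bags: B1 = {0, 3, 6}  B2 = {3, 6, 7}  B3 = {2, 6, 7}  B4 = {0, 1, 3}  B5 = {0, 1, 4}  B6 = {0, 3, 5}
Tree: B1–B2, B2–B3, B1–B4, B4–B5, B4–B6

Every bag has size at most 3, so the width is 3 − 1 = 2 and tw(G) ≤ 2. Conversely, {0, 1, 3} is a clique of size 3, and the vertices of any clique must share a bag in every tree decomposition; so some bag has ≥ 3 vertices and tw(G) ≥ 2. The upper and lower bounds meet at 2, so that is the treewidth.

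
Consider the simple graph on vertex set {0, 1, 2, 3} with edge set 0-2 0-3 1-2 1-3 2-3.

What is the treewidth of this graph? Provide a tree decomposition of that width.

Treewidth 2.
One optimal decomposition is:
Bags: B1 = {0, 2, 3}  B2 = {1, 2, 3}
Tree: B1–B2

Every bag has size at most 3, so the width is 3 − 1 = 2 and tw(G) ≤ 2. On the other hand G contains the 3-clique {0, 2, 3}. A clique must lie in a single bag of any decomposition, so no decomposition can have width below 2. The upper and lower bounds meet at 2, so that is the treewidth.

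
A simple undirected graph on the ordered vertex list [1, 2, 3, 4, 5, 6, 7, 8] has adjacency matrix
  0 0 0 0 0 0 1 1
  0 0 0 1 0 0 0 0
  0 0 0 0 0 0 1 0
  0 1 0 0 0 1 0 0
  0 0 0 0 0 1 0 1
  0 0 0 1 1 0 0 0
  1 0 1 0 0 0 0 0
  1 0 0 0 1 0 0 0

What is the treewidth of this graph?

A width-1 tree decomposition is:
Bags: B1 = {2, 4}  B2 = {4, 6}  B3 = {5, 6}  B4 = {5, 8}  B5 = {1, 8}  B6 = {1, 7}  B7 = {3, 7}
Tree: B1–B2, B2–B3, B3–B4, B4–B5, B5–B6, B6–B7
Every bag has size at most 2, so the width is 2 − 1 = 1 and tw(G) ≤ 1. Any graph with an edge has treewidth ≥ 1, and G has the edge 2–4. The upper and lower bounds meet at 1, so that is the treewidth.

1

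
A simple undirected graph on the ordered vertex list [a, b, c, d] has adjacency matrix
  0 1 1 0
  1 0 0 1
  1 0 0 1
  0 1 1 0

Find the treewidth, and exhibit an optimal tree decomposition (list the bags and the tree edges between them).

The largest bag has 3 vertices, giving width 2; this decomposition certifies tw(G) ≤ 2. For the lower bound, G contains the cycle d–b–a–c–d, so G is not a forest; only forests have treewidth ≤ 1, hence tw(G) ≥ 2. Combining the bounds, tw(G) = 2.

Treewidth 2.
One optimal decomposition is:
Bags: B1 = {a, b, d}  B2 = {a, c, d}
Tree: B1–B2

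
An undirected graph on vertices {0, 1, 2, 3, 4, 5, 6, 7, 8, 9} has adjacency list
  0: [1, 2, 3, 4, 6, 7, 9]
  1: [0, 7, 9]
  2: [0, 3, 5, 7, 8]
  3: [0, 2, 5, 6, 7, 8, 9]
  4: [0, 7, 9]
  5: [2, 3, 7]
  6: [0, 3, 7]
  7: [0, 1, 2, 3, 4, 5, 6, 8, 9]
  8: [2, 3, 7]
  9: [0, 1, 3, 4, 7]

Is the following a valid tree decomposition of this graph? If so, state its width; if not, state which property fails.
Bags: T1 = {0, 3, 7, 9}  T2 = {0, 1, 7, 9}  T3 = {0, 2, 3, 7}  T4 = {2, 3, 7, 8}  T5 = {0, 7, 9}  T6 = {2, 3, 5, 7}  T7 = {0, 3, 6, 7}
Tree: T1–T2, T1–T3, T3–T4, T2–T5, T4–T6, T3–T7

No — vertex 4 appears in no bag.

A tree decomposition must satisfy three properties: every vertex lies in some bag; for every edge, both endpoints lie together in some bag; and for every vertex, the bags containing it form a connected subtree. Here vertex 4 appears in no bag, so the decomposition is invalid.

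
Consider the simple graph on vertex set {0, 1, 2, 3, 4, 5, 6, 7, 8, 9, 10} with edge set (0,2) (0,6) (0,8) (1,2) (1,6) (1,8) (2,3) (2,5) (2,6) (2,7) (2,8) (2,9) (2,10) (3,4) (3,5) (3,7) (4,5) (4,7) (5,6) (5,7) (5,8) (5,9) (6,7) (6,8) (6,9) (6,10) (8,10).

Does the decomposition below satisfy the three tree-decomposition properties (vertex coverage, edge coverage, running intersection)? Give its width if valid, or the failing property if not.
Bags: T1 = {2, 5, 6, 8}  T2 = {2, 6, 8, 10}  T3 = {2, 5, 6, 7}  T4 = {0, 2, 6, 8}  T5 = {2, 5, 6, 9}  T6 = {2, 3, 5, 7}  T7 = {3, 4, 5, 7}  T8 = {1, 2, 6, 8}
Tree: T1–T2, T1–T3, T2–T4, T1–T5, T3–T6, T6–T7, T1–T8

Checking the three conditions: (i) the bags cover all of {0, 1, 2, 3, 4, 5, 6, 7, 8, 9, 10}; (ii) for each edge, some bag contains both endpoints; (iii) the bags containing any fixed vertex form a subtree. All hold, so the decomposition is valid with width 4 − 1 = 3.

Yes; width 3.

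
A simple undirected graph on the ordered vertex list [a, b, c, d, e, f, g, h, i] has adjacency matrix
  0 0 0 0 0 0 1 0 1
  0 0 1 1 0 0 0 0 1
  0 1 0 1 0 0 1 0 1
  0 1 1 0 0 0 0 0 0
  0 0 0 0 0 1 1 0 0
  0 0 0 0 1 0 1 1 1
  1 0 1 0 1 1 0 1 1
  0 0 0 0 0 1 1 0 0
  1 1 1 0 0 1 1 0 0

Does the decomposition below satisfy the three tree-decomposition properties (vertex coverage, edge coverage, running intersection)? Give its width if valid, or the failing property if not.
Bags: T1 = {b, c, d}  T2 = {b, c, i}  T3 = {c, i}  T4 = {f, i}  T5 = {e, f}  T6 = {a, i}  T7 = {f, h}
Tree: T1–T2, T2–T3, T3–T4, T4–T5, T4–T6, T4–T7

A tree decomposition must satisfy three properties: every vertex lies in some bag; for every edge, both endpoints lie together in some bag; and for every vertex, the bags containing it form a connected subtree. Here vertex g appears in no bag, so the decomposition is invalid.

No — vertex g appears in no bag.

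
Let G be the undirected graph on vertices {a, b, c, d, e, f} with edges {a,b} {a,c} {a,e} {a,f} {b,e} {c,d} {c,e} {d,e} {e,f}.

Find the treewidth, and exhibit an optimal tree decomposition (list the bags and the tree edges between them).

Treewidth 2.
One optimal decomposition is:
Bags: B1 = {a, b, e}  B2 = {a, c, e}  B3 = {c, d, e}  B4 = {a, e, f}
Tree: B1–B2, B2–B3, B2–B4

Every bag has size at most 3, so the width is 3 − 1 = 2 and tw(G) ≤ 2. Conversely, {c, d, e} is a clique of size 3, and the vertices of any clique must share a bag in every tree decomposition; so some bag has ≥ 3 vertices and tw(G) ≥ 2. Hence tw(G) = 2 exactly.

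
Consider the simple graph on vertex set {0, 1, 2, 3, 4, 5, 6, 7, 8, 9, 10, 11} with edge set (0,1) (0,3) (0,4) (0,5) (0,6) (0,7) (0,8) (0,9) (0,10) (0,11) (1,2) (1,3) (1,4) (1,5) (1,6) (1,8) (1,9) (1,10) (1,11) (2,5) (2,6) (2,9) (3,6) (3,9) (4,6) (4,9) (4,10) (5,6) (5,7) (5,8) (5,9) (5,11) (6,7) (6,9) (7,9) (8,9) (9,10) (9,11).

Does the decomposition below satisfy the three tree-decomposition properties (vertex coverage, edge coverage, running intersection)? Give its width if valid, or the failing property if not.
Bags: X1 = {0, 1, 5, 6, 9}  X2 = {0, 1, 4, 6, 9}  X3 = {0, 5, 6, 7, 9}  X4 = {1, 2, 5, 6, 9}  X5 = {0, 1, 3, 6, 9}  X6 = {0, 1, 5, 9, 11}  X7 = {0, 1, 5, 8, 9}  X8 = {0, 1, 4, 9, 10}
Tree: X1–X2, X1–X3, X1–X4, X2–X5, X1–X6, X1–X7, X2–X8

Checking the three conditions: (i) the bags cover all of {0, 1, 2, 3, 4, 5, 6, 7, 8, 9, 10, 11}; (ii) for each edge, some bag contains both endpoints; (iii) the bags containing any fixed vertex form a subtree. All hold, so the decomposition is valid with width 5 − 1 = 4.

Yes; width 4.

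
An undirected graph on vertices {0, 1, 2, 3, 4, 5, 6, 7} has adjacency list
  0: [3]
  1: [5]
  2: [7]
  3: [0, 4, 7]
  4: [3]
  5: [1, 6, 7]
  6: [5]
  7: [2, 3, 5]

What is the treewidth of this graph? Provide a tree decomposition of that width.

Treewidth 1.
One such decomposition:
Bags: B1 = {1, 5}  B2 = {5, 7}  B3 = {3, 7}  B4 = {5, 6}  B5 = {2, 7}  B6 = {3, 4}  B7 = {0, 3}
Tree: B1–B2, B2–B3, B2–B4, B2–B5, B3–B6, B6–B7

Each bag holds 2 vertices, so the decomposition has width 1, which upper-bounds the treewidth. Any graph with an edge has treewidth ≥ 1, and G has the edge 1–5. Therefore the treewidth is 1.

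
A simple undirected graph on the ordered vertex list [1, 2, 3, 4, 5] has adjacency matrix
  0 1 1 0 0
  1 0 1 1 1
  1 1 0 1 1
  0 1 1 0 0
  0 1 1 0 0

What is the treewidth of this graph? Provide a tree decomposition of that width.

The largest bag has 3 vertices, giving width 2; this decomposition certifies tw(G) ≤ 2. Conversely, {1, 2, 3} is a clique of size 3, and the vertices of any clique must share a bag in every tree decomposition; so some bag has ≥ 3 vertices and tw(G) ≥ 2. Therefore the treewidth is 2.

Treewidth 2.
One optimal decomposition is:
Bags: B1 = {1, 2, 3}  B2 = {2, 3, 5}  B3 = {2, 3, 4}
Tree: B1–B2, B2–B3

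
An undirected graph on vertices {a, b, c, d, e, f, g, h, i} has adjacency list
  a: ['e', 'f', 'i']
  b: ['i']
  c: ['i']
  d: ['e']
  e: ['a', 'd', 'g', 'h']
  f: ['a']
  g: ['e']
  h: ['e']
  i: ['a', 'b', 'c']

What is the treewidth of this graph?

A width-1 tree decomposition is:
Bags: B1 = {a, i}  B2 = {a, e}  B3 = {e, g}  B4 = {a, f}  B5 = {c, i}  B6 = {e, h}  B7 = {d, e}  B8 = {b, i}
Tree: B1–B2, B2–B3, B2–B4, B1–B5, B2–B6, B6–B7, B1–B8
The largest bag has 2 vertices, giving width 1; this decomposition certifies tw(G) ≤ 1. Any graph with an edge has treewidth ≥ 1, and G has the edge a–i. Therefore the treewidth is 1.

1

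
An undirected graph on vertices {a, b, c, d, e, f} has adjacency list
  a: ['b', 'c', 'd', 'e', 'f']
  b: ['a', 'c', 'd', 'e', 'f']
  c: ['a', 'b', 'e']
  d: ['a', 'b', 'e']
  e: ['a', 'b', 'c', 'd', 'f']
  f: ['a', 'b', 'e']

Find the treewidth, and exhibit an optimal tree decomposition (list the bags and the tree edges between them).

Treewidth 3.
Bags: B1 = {a, b, c, e}  B2 = {a, b, e, f}  B3 = {a, b, d, e}
Tree: B1–B2, B1–B3

The largest bag has 4 vertices, giving width 3; this decomposition certifies tw(G) ≤ 3. Conversely, {a, b, d, e} is a clique of size 4, and the vertices of any clique must share a bag in every tree decomposition; so some bag has ≥ 4 vertices and tw(G) ≥ 3. Hence tw(G) = 3 exactly.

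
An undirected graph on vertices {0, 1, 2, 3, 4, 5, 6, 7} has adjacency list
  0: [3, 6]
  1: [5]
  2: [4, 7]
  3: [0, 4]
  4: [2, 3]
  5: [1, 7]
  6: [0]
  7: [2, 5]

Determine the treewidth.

A width-1 tree decomposition is:
Bags: B1 = {1, 5}  B2 = {5, 7}  B3 = {2, 7}  B4 = {2, 4}  B5 = {3, 4}  B6 = {0, 3}  B7 = {0, 6}
Tree: B1–B2, B2–B3, B3–B4, B4–B5, B5–B6, B6–B7
Every bag has size at most 2, so the width is 2 − 1 = 1 and tw(G) ≤ 1. G has an edge, so its treewidth is at least 1. The upper and lower bounds meet at 1, so that is the treewidth.

1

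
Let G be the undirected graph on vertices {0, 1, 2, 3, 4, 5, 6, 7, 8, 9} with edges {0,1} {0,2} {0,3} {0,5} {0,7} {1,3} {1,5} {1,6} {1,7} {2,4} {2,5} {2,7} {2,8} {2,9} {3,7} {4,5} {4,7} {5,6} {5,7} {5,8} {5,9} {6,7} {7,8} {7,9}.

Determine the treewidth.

3

A width-3 tree decomposition is:
Bags: B1 = {2, 4, 5, 7}  B2 = {0, 2, 5, 7}  B3 = {0, 1, 5, 7}  B4 = {0, 1, 3, 7}  B5 = {2, 5, 7, 8}  B6 = {2, 5, 7, 9}  B7 = {1, 5, 6, 7}
Tree: B1–B2, B2–B3, B3–B4, B1–B5, B5–B6, B3–B7
Each bag holds 4 vertices, so the decomposition has width 3, which upper-bounds the treewidth. For the lower bound, the 4 vertices {0, 1, 3, 7} are pairwise adjacent, and any tree decomposition puts a clique entirely inside one bag — forcing width ≥ 3. The upper and lower bounds meet at 3, so that is the treewidth.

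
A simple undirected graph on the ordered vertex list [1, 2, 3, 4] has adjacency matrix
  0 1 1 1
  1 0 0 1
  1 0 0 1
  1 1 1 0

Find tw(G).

2

A width-2 tree decomposition is:
Bags: B1 = {1, 2, 4}  B2 = {1, 3, 4}
Tree: B1–B2
The largest bag has 3 vertices, giving width 2; this decomposition certifies tw(G) ≤ 2. For the lower bound, the 3 vertices {1, 2, 4} are pairwise adjacent, and any tree decomposition puts a clique entirely inside one bag — forcing width ≥ 2. Hence tw(G) = 2 exactly.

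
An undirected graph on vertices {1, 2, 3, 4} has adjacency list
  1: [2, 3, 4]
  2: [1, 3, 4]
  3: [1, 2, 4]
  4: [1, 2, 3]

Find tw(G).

A width-3 tree decomposition is:
Bags: B1 = {1, 2, 3, 4}
Tree: (single bag)
A single bag containing all 4 vertices is trivially a valid decomposition of width 3. For the lower bound, the 4 vertices {1, 2, 3, 4} are pairwise adjacent, and any tree decomposition puts a clique entirely inside one bag — forcing width ≥ 3. Hence tw(G) = 3 exactly.

3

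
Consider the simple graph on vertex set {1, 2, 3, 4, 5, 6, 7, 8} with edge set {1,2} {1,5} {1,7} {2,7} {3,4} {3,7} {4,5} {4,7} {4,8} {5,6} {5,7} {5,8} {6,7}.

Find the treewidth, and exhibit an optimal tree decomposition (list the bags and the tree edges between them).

Every bag has size at most 3, so the width is 3 − 1 = 2 and tw(G) ≤ 2. On the other hand G contains the 3-clique {4, 5, 8}. A clique must lie in a single bag of any decomposition, so no decomposition can have width below 2. The upper and lower bounds meet at 2, so that is the treewidth.

Treewidth 2.
One such decomposition:
Bags: B1 = {1, 5, 7}  B2 = {4, 5, 7}  B3 = {4, 5, 8}  B4 = {3, 4, 7}  B5 = {1, 2, 7}  B6 = {5, 6, 7}
Tree: B1–B2, B2–B3, B2–B4, B1–B5, B2–B6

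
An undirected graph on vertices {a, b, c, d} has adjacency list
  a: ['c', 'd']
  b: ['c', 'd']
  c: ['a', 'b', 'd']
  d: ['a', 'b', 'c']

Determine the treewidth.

A width-2 tree decomposition is:
Bags: B1 = {b, c, d}  B2 = {a, c, d}
Tree: B1–B2
Every bag has size at most 3, so the width is 3 − 1 = 2 and tw(G) ≤ 2. Conversely, {a, c, d} is a clique of size 3, and the vertices of any clique must share a bag in every tree decomposition; so some bag has ≥ 3 vertices and tw(G) ≥ 2. Therefore the treewidth is 2.

2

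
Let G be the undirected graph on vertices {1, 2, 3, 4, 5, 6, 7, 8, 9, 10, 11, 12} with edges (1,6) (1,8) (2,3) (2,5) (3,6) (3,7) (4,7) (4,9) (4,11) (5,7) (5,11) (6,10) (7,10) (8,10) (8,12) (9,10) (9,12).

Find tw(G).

A width-3 tree decomposition is:
Bags: B1 = {1, 8, 9, 12}  B2 = {1, 8, 9, 10}  B3 = {1, 6, 9, 10}  B4 = {4, 6, 9, 10}  B5 = {4, 6, 7, 10}  B6 = {3, 4, 6, 7}  B7 = {3, 4, 7, 11}  B8 = {3, 5, 7, 11}  B9 = {2, 3, 5, 11}
Tree: B1–B2, B2–B3, B3–B4, B4–B5, B5–B6, B6–B7, B7–B8, B8–B9
Each bag holds 4 vertices, so the decomposition has width 3, which upper-bounds the treewidth. For the lower bound: the 4 vertex sets {1,8,12}, {9}, {10}, {3,4,6,7} are disjoint, each induces a connected subgraph, and every pair is joined by at least one edge of G. Contracting each set to a single vertex therefore yields K_{4} as a minor, and since treewidth is minor-monotone, tw(G) ≥ tw(K_{4}) = 3. Therefore the treewidth is 3.

3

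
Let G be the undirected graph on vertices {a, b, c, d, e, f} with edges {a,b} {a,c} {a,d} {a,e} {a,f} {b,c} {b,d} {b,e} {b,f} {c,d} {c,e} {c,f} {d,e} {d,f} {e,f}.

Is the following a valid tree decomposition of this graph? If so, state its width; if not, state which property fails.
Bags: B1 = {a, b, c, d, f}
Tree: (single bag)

No — vertex e appears in no bag.

A tree decomposition must satisfy three properties: every vertex lies in some bag; for every edge, both endpoints lie together in some bag; and for every vertex, the bags containing it form a connected subtree. Here vertex e appears in no bag, so the decomposition is invalid.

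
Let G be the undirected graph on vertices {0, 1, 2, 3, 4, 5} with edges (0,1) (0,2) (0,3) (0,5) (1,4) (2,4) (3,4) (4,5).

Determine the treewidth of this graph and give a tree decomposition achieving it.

Treewidth 2.
One such decomposition:
Bags: B1 = {0, 3, 4}  B2 = {0, 4, 5}  B3 = {0, 2, 4}  B4 = {0, 1, 4}
Tree: B1–B2, B2–B3, B3–B4

Every bag has size at most 3, so the width is 3 − 1 = 2 and tw(G) ≤ 2. Since 4–3–0–5–4 is a cycle in G, G is not acyclic. Forests are exactly the graphs of treewidth ≤ 1, so tw(G) ≥ 2. Combining the bounds, tw(G) = 2.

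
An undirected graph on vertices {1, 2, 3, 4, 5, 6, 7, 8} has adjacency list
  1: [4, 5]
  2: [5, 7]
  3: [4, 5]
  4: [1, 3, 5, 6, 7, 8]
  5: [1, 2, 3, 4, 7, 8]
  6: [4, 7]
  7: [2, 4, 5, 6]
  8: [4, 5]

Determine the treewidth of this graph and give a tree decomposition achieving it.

Treewidth 2.
One optimal decomposition is:
Bags: B1 = {3, 4, 5}  B2 = {1, 4, 5}  B3 = {4, 5, 8}  B4 = {4, 5, 7}  B5 = {4, 6, 7}  B6 = {2, 5, 7}
Tree: B1–B2, B2–B3, B3–B4, B4–B5, B4–B6

Every bag has size at most 3, so the width is 3 − 1 = 2 and tw(G) ≤ 2. Conversely, {2, 5, 7} is a clique of size 3, and the vertices of any clique must share a bag in every tree decomposition; so some bag has ≥ 3 vertices and tw(G) ≥ 2. Hence tw(G) = 2 exactly.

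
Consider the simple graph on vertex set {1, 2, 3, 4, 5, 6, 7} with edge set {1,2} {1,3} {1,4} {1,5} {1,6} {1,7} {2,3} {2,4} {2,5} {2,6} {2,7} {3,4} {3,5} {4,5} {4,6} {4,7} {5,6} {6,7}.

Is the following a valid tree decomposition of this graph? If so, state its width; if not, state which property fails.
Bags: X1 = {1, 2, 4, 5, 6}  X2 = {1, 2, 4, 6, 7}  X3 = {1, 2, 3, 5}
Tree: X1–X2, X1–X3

No — edge (4,3) lies in no bag.

A tree decomposition must satisfy three properties: every vertex lies in some bag; for every edge, both endpoints lie together in some bag; and for every vertex, the bags containing it form a connected subtree. Here edge (4,3) lies in no bag, so the decomposition is invalid.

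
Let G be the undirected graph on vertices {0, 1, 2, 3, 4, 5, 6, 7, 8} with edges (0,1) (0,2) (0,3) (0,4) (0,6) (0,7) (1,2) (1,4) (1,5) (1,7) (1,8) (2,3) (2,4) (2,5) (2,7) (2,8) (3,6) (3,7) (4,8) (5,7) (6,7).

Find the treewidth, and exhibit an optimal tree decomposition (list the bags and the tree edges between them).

Each bag holds 4 vertices, so the decomposition has width 3, which upper-bounds the treewidth. For the lower bound, the 4 vertices {0, 1, 2, 4} are pairwise adjacent, and any tree decomposition puts a clique entirely inside one bag — forcing width ≥ 3. Combining the bounds, tw(G) = 3.

Treewidth 3.
Bags: B1 = {0, 1, 2, 7}  B2 = {0, 1, 2, 4}  B3 = {0, 2, 3, 7}  B4 = {1, 2, 4, 8}  B5 = {1, 2, 5, 7}  B6 = {0, 3, 6, 7}
Tree: B1–B2, B1–B3, B2–B4, B1–B5, B3–B6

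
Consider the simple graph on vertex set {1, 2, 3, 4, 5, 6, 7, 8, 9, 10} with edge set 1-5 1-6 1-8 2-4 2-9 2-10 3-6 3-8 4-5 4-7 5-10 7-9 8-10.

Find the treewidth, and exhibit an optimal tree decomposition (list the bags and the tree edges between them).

Treewidth 2.
One such decomposition:
Bags: B1 = {4, 7, 9}  B2 = {2, 4, 9}  B3 = {2, 4, 5}  B4 = {2, 5, 10}  B5 = {1, 5, 10}  B6 = {1, 8, 10}  B7 = {1, 6, 8}  B8 = {3, 6, 8}
Tree: B1–B2, B2–B3, B3–B4, B4–B5, B5–B6, B6–B7, B7–B8

The largest bag has 3 vertices, giving width 2; this decomposition certifies tw(G) ≤ 2. For the lower bound, G contains the cycle 7–9–2–4–7, so G is not a forest; only forests have treewidth ≤ 1, hence tw(G) ≥ 2. Therefore the treewidth is 2.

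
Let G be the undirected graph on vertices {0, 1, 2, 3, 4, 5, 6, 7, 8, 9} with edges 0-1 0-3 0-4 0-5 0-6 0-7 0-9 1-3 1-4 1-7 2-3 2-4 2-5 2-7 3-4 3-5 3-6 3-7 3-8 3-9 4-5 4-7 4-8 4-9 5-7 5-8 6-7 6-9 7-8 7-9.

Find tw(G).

4

A width-4 tree decomposition is:
Bags: B1 = {0, 3, 4, 5, 7}  B2 = {0, 3, 4, 7, 9}  B3 = {0, 1, 3, 4, 7}  B4 = {0, 3, 6, 7, 9}  B5 = {3, 4, 5, 7, 8}  B6 = {2, 3, 4, 5, 7}
Tree: B1–B2, B2–B3, B2–B4, B1–B5, B5–B6
Every bag has size at most 5, so the width is 5 − 1 = 4 and tw(G) ≤ 4. For the lower bound, the 5 vertices {0, 1, 3, 4, 7} are pairwise adjacent, and any tree decomposition puts a clique entirely inside one bag — forcing width ≥ 4. Combining the bounds, tw(G) = 4.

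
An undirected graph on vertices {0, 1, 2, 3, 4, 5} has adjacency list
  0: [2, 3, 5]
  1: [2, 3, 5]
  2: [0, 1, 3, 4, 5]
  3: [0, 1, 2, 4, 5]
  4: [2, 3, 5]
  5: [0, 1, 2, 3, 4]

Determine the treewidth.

3

A width-3 tree decomposition is:
Bags: B1 = {0, 2, 3, 5}  B2 = {1, 2, 3, 5}  B3 = {2, 3, 4, 5}
Tree: B1–B2, B2–B3
The largest bag has 4 vertices, giving width 3; this decomposition certifies tw(G) ≤ 3. On the other hand G contains the 4-clique {0, 2, 3, 5}. A clique must lie in a single bag of any decomposition, so no decomposition can have width below 3. Therefore the treewidth is 3.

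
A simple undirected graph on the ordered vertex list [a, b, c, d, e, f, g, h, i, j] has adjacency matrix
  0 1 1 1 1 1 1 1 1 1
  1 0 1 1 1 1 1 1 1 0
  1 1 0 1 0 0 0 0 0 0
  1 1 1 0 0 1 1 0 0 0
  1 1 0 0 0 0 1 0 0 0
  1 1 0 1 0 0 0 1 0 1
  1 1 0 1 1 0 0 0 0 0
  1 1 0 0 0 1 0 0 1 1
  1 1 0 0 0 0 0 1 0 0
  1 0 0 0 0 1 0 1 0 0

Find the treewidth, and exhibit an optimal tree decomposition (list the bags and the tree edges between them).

Treewidth 3.
One such decomposition:
Bags: B1 = {a, b, d, f}  B2 = {a, b, f, h}  B3 = {a, b, d, g}  B4 = {a, b, c, d}  B5 = {a, b, h, i}  B6 = {a, f, h, j}  B7 = {a, b, e, g}
Tree: B1–B2, B1–B3, B3–B4, B2–B5, B2–B6, B3–B7

The largest bag has 4 vertices, giving width 3; this decomposition certifies tw(G) ≤ 3. On the other hand G contains the 4-clique {a, f, h, j}. A clique must lie in a single bag of any decomposition, so no decomposition can have width below 3. Therefore the treewidth is 3.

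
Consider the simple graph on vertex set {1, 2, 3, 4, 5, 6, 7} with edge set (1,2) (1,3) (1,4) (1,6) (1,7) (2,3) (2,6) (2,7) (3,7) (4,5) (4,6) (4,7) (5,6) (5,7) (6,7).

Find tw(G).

3

A width-3 tree decomposition is:
Bags: B1 = {1, 4, 6, 7}  B2 = {1, 2, 6, 7}  B3 = {1, 2, 3, 7}  B4 = {4, 5, 6, 7}
Tree: B1–B2, B2–B3, B1–B4
Each bag holds 4 vertices, so the decomposition has width 3, which upper-bounds the treewidth. On the other hand G contains the 4-clique {1, 2, 3, 7}. A clique must lie in a single bag of any decomposition, so no decomposition can have width below 3. The upper and lower bounds meet at 3, so that is the treewidth.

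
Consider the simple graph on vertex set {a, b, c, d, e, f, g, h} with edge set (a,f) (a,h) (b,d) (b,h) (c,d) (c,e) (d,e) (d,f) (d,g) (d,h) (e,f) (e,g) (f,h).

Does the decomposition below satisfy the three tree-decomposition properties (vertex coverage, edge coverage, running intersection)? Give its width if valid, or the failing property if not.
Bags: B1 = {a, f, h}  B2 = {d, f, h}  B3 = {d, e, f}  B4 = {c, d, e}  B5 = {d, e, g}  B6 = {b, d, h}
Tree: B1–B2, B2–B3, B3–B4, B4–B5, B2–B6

Yes; width 2.

Checking the three conditions: (i) the bags cover all of {a, b, c, d, e, f, g, h}; (ii) for each edge, some bag contains both endpoints; (iii) the bags containing any fixed vertex form a subtree. All hold, so the decomposition is valid with width 3 − 1 = 2.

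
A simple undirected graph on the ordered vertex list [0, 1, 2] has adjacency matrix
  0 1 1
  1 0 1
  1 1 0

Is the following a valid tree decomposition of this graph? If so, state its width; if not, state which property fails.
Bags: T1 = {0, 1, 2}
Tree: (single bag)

Yes; width 2.

Every vertex of G appears in some bag (union = {0, 1, 2}); every edge is covered by a bag; and for each vertex v the set of bags containing v is connected in the bag tree. The decomposition is therefore valid. The largest bag has 3 vertices, so the width is 2.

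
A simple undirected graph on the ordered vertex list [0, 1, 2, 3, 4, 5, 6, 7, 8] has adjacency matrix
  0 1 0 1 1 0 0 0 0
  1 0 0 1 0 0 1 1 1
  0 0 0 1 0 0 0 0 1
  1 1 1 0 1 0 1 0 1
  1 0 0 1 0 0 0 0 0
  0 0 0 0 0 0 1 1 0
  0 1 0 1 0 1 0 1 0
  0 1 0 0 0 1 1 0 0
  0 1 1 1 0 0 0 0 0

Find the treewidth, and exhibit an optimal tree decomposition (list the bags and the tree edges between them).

Each bag holds 3 vertices, so the decomposition has width 2, which upper-bounds the treewidth. For the lower bound, the 3 vertices {0, 1, 3} are pairwise adjacent, and any tree decomposition puts a clique entirely inside one bag — forcing width ≥ 2. Therefore the treewidth is 2.

Treewidth 2.
Bags: B1 = {0, 3, 4}  B2 = {0, 1, 3}  B3 = {1, 3, 8}  B4 = {1, 3, 6}  B5 = {1, 6, 7}  B6 = {5, 6, 7}  B7 = {2, 3, 8}
Tree: B1–B2, B2–B3, B3–B4, B4–B5, B5–B6, B3–B7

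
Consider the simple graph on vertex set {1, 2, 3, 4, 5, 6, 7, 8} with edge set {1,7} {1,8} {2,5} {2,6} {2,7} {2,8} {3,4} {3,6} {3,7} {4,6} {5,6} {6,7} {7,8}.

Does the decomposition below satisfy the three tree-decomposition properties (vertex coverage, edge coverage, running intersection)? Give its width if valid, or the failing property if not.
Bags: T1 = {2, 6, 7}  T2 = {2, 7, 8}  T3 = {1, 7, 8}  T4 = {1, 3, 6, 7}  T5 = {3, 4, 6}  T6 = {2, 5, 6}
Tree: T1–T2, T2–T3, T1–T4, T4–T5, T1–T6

No — bags containing vertex 1 are not connected in the tree.

A tree decomposition must satisfy three properties: every vertex lies in some bag; for every edge, both endpoints lie together in some bag; and for every vertex, the bags containing it form a connected subtree. Here bags containing vertex 1 are not connected in the tree, so the decomposition is invalid.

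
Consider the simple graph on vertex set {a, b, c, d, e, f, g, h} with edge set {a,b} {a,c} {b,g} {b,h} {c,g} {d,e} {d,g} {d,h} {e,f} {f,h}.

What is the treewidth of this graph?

A width-2 tree decomposition is:
Bags: B1 = {d, e, f}  B2 = {d, f, h}  B3 = {d, g, h}  B4 = {b, g, h}  B5 = {b, c, g}  B6 = {a, b, c}
Tree: B1–B2, B2–B3, B3–B4, B4–B5, B5–B6
Each bag holds 3 vertices, so the decomposition has width 2, which upper-bounds the treewidth. The edges e–f–h–d–e form a cycle, so G is not a tree and its treewidth is at least 2. Combining the bounds, tw(G) = 2.

2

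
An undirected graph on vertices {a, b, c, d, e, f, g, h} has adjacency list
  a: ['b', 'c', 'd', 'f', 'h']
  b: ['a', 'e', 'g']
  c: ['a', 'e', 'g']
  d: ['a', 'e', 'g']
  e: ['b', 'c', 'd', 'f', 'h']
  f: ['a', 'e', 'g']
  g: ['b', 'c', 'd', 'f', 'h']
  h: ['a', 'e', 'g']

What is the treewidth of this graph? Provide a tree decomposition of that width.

Each bag holds 4 vertices, so the decomposition has width 3, which upper-bounds the treewidth. For the lower bound: the 4 vertex sets {f,g}, {c,e}, {a}, {d} are disjoint, each induces a connected subgraph, and every pair is joined by at least one edge of G. Contracting each set to a single vertex therefore yields K_{4} as a minor, and since treewidth is minor-monotone, tw(G) ≥ tw(K_{4}) = 3. Therefore the treewidth is 3.

Treewidth 3.
Bags: B1 = {a, e, f, g}  B2 = {a, c, e, g}  B3 = {a, d, e, g}  B4 = {a, e, g, h}  B5 = {a, b, e, g}
Tree: B1–B2, B2–B3, B3–B4, B4–B5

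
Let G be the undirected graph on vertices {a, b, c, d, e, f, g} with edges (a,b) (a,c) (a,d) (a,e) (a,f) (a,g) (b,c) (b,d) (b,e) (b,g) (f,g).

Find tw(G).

2

A width-2 tree decomposition is:
Bags: B1 = {a, b, g}  B2 = {a, b, e}  B3 = {a, f, g}  B4 = {a, b, c}  B5 = {a, b, d}
Tree: B1–B2, B1–B3, B1–B4, B4–B5
Every bag has size at most 3, so the width is 3 − 1 = 2 and tw(G) ≤ 2. Conversely, {a, f, g} is a clique of size 3, and the vertices of any clique must share a bag in every tree decomposition; so some bag has ≥ 3 vertices and tw(G) ≥ 2. The upper and lower bounds meet at 2, so that is the treewidth.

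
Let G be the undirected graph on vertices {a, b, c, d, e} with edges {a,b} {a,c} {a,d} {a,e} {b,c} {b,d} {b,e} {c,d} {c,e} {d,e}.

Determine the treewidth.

A width-4 tree decomposition is:
Bags: B1 = {a, b, c, d, e}
Tree: (single bag)
With just one bag of size 5, the width is 5 − 1 = 4, so tw(G) ≤ 4. For the lower bound, the 5 vertices {a, b, c, d, e} are pairwise adjacent, and any tree decomposition puts a clique entirely inside one bag — forcing width ≥ 4. The upper and lower bounds meet at 4, so that is the treewidth.

4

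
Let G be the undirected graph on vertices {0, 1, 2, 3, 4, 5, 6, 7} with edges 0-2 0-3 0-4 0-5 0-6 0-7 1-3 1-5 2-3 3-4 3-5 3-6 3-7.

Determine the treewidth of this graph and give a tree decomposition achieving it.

Treewidth 2.
One optimal decomposition is:
Bags: B1 = {0, 2, 3}  B2 = {0, 3, 4}  B3 = {0, 3, 5}  B4 = {0, 3, 6}  B5 = {0, 3, 7}  B6 = {1, 3, 5}
Tree: B1–B2, B1–B3, B2–B4, B4–B5, B3–B6

Each bag holds 3 vertices, so the decomposition has width 2, which upper-bounds the treewidth. For the lower bound, the 3 vertices {0, 2, 3} are pairwise adjacent, and any tree decomposition puts a clique entirely inside one bag — forcing width ≥ 2. Therefore the treewidth is 2.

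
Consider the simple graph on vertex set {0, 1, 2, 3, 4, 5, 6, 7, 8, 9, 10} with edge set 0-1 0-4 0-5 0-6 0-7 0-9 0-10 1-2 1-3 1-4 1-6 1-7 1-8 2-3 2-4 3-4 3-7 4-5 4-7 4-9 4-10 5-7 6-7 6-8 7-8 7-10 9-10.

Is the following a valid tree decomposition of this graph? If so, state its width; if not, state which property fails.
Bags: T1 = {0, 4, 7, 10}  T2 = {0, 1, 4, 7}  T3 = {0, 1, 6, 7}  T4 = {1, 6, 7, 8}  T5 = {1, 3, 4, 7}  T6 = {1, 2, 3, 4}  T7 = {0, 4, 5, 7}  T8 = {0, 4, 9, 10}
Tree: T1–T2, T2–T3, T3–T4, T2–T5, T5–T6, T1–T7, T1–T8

Yes; width 3.

Every vertex of G appears in some bag (union = {0, 1, 2, 3, 4, 5, 6, 7, 8, 9, 10}); every edge is covered by a bag; and for each vertex v the set of bags containing v is connected in the bag tree. The decomposition is therefore valid. The largest bag has 4 vertices, so the width is 3.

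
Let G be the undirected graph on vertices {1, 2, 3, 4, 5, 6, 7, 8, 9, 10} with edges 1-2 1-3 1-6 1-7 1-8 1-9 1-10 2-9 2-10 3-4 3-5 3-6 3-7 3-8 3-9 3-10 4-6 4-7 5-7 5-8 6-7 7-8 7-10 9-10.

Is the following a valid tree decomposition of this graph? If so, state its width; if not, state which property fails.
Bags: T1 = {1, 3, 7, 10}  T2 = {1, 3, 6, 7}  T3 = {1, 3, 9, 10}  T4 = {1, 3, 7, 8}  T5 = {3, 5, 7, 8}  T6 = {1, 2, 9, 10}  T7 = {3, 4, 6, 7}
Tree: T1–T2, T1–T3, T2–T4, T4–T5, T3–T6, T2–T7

Yes; width 3.

Checking the three conditions: (i) the bags cover all of {1, 2, 3, 4, 5, 6, 7, 8, 9, 10}; (ii) for each edge, some bag contains both endpoints; (iii) the bags containing any fixed vertex form a subtree. All hold, so the decomposition is valid with width 4 − 1 = 3.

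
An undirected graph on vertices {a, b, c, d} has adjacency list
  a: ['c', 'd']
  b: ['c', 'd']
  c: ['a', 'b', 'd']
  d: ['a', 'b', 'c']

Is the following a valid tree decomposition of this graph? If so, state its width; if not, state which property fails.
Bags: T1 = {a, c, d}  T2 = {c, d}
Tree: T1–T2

A tree decomposition must satisfy three properties: every vertex lies in some bag; for every edge, both endpoints lie together in some bag; and for every vertex, the bags containing it form a connected subtree. Here vertex b appears in no bag, so the decomposition is invalid.

No — vertex b appears in no bag.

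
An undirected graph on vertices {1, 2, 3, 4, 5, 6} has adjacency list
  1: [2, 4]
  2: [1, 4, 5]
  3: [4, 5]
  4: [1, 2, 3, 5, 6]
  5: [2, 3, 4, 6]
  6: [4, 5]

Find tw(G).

A width-2 tree decomposition is:
Bags: B1 = {1, 2, 4}  B2 = {2, 4, 5}  B3 = {4, 5, 6}  B4 = {3, 4, 5}
Tree: B1–B2, B2–B3, B3–B4
Every bag has size at most 3, so the width is 3 − 1 = 2 and tw(G) ≤ 2. Conversely, {1, 2, 4} is a clique of size 3, and the vertices of any clique must share a bag in every tree decomposition; so some bag has ≥ 3 vertices and tw(G) ≥ 2. Therefore the treewidth is 2.

2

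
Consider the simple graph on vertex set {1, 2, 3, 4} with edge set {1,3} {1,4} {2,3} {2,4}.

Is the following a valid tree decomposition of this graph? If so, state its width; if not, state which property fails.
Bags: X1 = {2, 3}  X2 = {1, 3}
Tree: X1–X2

A tree decomposition must satisfy three properties: every vertex lies in some bag; for every edge, both endpoints lie together in some bag; and for every vertex, the bags containing it form a connected subtree. Here vertex 4 appears in no bag, so the decomposition is invalid.

No — vertex 4 appears in no bag.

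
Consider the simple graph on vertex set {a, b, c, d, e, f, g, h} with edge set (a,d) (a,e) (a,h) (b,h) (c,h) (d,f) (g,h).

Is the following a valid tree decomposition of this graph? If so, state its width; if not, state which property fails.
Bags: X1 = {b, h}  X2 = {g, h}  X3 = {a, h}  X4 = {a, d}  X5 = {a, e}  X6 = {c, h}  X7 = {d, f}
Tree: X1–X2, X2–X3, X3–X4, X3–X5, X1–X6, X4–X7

Checking the three conditions: (i) the bags cover all of {a, b, c, d, e, f, g, h}; (ii) for each edge, some bag contains both endpoints; (iii) the bags containing any fixed vertex form a subtree. All hold, so the decomposition is valid with width 2 − 1 = 1.

Yes; width 1.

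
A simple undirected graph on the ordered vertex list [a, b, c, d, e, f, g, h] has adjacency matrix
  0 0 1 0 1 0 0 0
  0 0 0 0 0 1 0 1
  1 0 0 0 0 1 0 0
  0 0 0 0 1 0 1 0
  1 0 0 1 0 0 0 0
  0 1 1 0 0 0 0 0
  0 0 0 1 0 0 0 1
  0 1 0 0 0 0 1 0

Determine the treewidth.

2

A width-2 tree decomposition is:
Bags: B1 = {b, g, h}  B2 = {b, f, g}  B3 = {c, f, g}  B4 = {a, c, g}  B5 = {a, e, g}  B6 = {d, e, g}
Tree: B1–B2, B2–B3, B3–B4, B4–B5, B5–B6
Every bag has size at most 3, so the width is 3 − 1 = 2 and tw(G) ≤ 2. Since g–h–b–f–c–a–e–d–g is a cycle in G, G is not acyclic. Forests are exactly the graphs of treewidth ≤ 1, so tw(G) ≥ 2. Hence tw(G) = 2 exactly.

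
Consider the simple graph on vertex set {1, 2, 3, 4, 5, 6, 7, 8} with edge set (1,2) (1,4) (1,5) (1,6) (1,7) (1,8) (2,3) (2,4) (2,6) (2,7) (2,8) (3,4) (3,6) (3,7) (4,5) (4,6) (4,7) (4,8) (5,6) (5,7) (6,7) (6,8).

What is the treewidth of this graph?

4

A width-4 tree decomposition is:
Bags: B1 = {1, 2, 4, 6, 8}  B2 = {1, 2, 4, 6, 7}  B3 = {1, 4, 5, 6, 7}  B4 = {2, 3, 4, 6, 7}
Tree: B1–B2, B2–B3, B2–B4
The largest bag has 5 vertices, giving width 4; this decomposition certifies tw(G) ≤ 4. For the lower bound, the 5 vertices {1, 2, 4, 6, 8} are pairwise adjacent, and any tree decomposition puts a clique entirely inside one bag — forcing width ≥ 4. The upper and lower bounds meet at 4, so that is the treewidth.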